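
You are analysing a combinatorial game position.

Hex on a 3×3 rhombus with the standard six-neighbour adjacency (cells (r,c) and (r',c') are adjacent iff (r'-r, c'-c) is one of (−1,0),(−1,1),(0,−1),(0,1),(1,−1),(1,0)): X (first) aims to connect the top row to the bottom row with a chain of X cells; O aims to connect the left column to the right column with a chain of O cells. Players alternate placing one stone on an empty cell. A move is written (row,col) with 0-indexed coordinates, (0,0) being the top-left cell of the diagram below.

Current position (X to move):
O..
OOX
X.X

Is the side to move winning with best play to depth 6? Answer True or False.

X winning at [O../OOX/X.X]: True

[O../OOX/X.X] X move#1: (0,1):-1/OX./OOX/X.X, (0,2):+1/O.X/OOX/X.X*, (2,1):-1/O../OOX/XXX
[O.X/OOX/X.X] end (terminal -1, O#2); searched O../OOX/X.X to 6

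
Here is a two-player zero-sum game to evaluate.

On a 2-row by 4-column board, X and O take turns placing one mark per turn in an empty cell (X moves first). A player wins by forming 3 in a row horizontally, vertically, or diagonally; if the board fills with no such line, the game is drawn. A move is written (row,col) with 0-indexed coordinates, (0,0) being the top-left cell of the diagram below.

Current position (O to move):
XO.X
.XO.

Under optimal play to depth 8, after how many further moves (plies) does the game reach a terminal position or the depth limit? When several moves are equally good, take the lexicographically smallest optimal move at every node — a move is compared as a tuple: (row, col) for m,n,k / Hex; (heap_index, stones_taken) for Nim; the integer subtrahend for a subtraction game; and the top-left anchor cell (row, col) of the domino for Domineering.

PV length from [XO.X/.XO.]: 3 plies

[XO.X/.XO.] O move#1: (0,2):+0/XOOX/.XO.*, (1,0):+0/XO.X/OXO., (1,3):+0/XO.X/.XOO
[XOOX/.XO.] X move#2: (1,0):+0/XOOX/XXO.*, (1,3):+0/XOOX/.XOX
[XOOX/XXO.] O move#3: (1,3):+0/XOOX/XXOO*
[XOOX/XXOO] end (terminal +0, X#4); searched XO.X/.XO. to 8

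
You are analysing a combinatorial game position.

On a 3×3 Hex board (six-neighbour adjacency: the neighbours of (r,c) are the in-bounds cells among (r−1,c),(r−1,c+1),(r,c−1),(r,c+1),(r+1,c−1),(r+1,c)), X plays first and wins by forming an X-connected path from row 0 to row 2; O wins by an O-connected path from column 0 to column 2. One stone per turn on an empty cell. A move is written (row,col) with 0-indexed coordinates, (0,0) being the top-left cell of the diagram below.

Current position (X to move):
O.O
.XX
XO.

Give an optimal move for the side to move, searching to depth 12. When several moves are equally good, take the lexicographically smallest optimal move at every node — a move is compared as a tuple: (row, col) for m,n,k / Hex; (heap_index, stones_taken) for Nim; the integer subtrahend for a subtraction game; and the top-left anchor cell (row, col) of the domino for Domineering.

ply 1, X at O.O/.XX/XO. | (0,1)=+1→OXO/.XX/XO.*; (1,0)=-1→O.O/XXX/XO.; (2,2)=-1→O.O/.XX/XOX
ply 2: OXO/.XX/XO. is terminal -1 (O); from O.O/.XX/XO. depth 12

X's best at [O.O/.XX/XO.]: (0,1)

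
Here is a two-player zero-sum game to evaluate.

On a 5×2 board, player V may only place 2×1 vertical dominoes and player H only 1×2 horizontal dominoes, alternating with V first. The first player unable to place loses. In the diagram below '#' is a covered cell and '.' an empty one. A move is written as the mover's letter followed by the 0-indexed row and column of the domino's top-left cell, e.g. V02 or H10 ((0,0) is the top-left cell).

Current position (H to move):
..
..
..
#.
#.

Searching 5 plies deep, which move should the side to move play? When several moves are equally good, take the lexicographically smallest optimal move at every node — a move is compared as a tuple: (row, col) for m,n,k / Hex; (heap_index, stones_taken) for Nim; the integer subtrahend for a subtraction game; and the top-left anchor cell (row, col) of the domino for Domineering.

p1 H@[../../../#./#.]: H00[##/../../#./#.]-1 H10[../##/../#./#.]+1* H20[../../##/#./#.]-1
p2 V@[../##/../#./#.]: V21[../##/.#/##/#.]-1* V31[../##/../##/##]-1
p3 H@[../##/.#/##/#.]: H00[##/##/.#/##/#.]+1*
p4 V@[##/##/.#/##/#.] terminal -1; root [../../../#./#.] d5

H's best at [../../../#./#.]: H10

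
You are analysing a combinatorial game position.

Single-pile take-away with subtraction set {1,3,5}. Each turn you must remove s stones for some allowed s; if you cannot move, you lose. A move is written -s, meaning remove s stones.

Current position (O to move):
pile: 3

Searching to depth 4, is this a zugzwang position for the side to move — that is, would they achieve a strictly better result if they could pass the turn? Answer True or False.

ply 1, O at 3 | -1=+1→2*; -3=+1→0
ply 2, X at 2 | -1=-1→1*
ply 3, O at 1 | -1=+1→0*
ply 4: 0 is terminal -1 (X); from 3 depth 4
if O skipped the turn, X would face:
~ ply 1, X at 3 | -1=+1→2*; -3=+1→0
~ ply 2, O at 2 | -1=-1→1*
~ ply 3, X at 1 | -1=+1→0*
~ ply 4: 0 is terminal -1 (O); from 3 depth 4
compare (O): move=+1 vs pass=-1

zugzwang(3, O) = False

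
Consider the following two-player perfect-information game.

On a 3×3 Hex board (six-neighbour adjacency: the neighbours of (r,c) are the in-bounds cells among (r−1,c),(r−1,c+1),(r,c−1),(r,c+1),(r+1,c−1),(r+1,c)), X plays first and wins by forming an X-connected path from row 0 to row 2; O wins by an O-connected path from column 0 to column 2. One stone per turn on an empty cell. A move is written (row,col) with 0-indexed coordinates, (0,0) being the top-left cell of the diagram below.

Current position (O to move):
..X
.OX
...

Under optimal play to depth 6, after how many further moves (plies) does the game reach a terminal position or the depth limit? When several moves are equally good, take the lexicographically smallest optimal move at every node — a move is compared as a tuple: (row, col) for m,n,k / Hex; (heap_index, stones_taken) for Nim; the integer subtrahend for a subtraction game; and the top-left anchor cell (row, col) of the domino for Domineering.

PV length from [..X/.OX/...]: 6 plies

ply 1, O at ..X/.OX/... | (0,0)=-1→O.X/.OX/...*; (0,1)=-1→.OX/.OX/...; (1,0)=-1→..X/OOX/...; (2,0)=-1→..X/.OX/O..; (2,1)=-1→..X/.OX/.O.; (2,2)=-1→..X/.OX/..O
ply 2, X at O.X/.OX/... | (0,1)=+1→OXX/.OX/...*; (1,0)=+1→O.X/XOX/...; (2,0)=+1→O.X/.OX/X..; (2,1)=+1→O.X/.OX/.X.; (2,2)=+1→O.X/.OX/..X
ply 3, O at OXX/.OX/... | (1,0)=-1→OXX/OOX/...*; (2,0)=-1→OXX/.OX/O..; (2,1)=-1→OXX/.OX/.O.; (2,2)=-1→OXX/.OX/..O
ply 4, X at OXX/OOX/... | (2,0)=+1→OXX/OOX/X..*; (2,1)=+1→OXX/OOX/.X.; (2,2)=+1→OXX/OOX/..X
ply 5, O at OXX/OOX/X.. | (2,1)=-1→OXX/OOX/XO.*; (2,2)=-1→OXX/OOX/X.O
ply 6, X at OXX/OOX/XO. | (2,2)=+1→OXX/OOX/XOX*
ply 7: OXX/OOX/XOX is terminal -1 (O); from ..X/.OX/... depth 6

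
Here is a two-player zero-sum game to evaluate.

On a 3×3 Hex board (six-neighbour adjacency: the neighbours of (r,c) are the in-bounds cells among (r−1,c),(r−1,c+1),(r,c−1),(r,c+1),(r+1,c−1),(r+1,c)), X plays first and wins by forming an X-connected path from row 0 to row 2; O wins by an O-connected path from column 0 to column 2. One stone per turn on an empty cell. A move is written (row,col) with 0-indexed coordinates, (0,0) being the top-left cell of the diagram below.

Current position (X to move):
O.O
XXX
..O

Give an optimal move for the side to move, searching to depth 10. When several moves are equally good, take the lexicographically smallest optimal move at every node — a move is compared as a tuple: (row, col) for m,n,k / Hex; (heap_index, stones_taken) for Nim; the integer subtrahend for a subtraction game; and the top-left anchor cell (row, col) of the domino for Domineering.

[O.O/XXX/..O] X move#1: (0,1):+1/OXO/XXX/..O*, (2,0):-1/O.O/XXX/X.O, (2,1):-1/O.O/XXX/.XO
[OXO/XXX/..O] O move#2: (2,0):-1/OXO/XXX/O.O*, (2,1):-1/OXO/XXX/.OO
[OXO/XXX/O.O] X move#3: (2,1):+1/OXO/XXX/OXO*
[OXO/XXX/OXO] end (terminal -1, O#4); searched O.O/XXX/..O to 10

X's best at [O.O/XXX/..O]: (0,1)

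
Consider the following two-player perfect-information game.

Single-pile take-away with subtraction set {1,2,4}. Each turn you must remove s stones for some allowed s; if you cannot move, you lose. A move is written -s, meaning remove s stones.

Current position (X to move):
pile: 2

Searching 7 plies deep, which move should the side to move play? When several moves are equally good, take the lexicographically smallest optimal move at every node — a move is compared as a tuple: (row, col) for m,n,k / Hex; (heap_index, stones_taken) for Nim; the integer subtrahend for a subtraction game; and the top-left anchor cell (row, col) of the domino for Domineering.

ply 1, X at 2 | -1=-1→1; -2=+1→0*
ply 2: 0 is terminal -1 (O); from 2 depth 7

X's best at [2]: -2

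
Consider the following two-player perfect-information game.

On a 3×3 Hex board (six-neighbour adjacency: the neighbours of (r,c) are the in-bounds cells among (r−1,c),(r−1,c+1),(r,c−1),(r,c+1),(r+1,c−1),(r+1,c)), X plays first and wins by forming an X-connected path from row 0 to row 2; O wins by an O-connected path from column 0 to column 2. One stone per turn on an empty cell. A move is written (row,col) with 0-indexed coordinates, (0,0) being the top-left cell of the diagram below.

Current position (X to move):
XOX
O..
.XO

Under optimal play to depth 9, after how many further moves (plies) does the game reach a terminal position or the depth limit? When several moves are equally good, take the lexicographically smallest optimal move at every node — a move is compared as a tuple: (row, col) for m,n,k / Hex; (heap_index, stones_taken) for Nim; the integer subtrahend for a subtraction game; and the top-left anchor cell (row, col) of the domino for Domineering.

PV length from [XOX/O../.XO]: 1 ply

[XOX/O../.XO] X move#1: (1,1):+1/XOX/OX./.XO*, (1,2):+1/XOX/O.X/.XO, (2,0):+1/XOX/O../XXO
[XOX/OX./.XO] end (terminal -1, O#2); searched XOX/O../.XO to 9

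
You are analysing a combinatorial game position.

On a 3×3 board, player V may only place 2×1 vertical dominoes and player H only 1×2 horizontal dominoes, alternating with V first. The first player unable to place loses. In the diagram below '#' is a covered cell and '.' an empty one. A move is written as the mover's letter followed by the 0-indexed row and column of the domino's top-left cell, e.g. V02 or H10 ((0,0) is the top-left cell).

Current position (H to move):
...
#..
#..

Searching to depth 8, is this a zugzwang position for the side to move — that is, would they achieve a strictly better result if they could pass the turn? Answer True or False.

zugzwang(.../#../#.., H) = False

[.../#../#..] H move#1: H00:-1/##./#../#.., H01:-1/.##/#../#.., H11:+1/.../###/#..*, H21:-1/.../#../###
[.../###/#..] end (terminal -1, V#2); searched .../#../#.. to 8
suppose H passes — search the same position with V to move:
pass> [.../#../#..] V move#1: V01:+1/.#./##./#..*, V02:+1/..#/#.#/#.., V11:+1/.../##./##., V12:+1/.../#.#/#.#
pass> [.#./##./#..] H move#2: H21:-1/.#./##./###*
pass> [.#./##./###] V move#3: V02:+1/.##/###/###*
pass> [.##/###/###] end (terminal -1, H#4); searched .../#../#.. to 8
for H: play +1, pass -1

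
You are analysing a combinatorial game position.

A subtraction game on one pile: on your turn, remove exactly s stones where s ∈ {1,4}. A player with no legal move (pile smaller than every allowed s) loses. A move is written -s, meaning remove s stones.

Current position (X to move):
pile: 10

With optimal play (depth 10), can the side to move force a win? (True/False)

X winning at [10]: False

p1 X@[10]: -1[9]-1* -4[6]-1
p2 O@[9]: -1[8]-1 -4[5]+1*
p3 X@[5]: -1[4]-1* -4[1]-1
p4 O@[4]: -1[3]-1 -4[0]+1*
p5 X@[0] terminal -1; root [10] d10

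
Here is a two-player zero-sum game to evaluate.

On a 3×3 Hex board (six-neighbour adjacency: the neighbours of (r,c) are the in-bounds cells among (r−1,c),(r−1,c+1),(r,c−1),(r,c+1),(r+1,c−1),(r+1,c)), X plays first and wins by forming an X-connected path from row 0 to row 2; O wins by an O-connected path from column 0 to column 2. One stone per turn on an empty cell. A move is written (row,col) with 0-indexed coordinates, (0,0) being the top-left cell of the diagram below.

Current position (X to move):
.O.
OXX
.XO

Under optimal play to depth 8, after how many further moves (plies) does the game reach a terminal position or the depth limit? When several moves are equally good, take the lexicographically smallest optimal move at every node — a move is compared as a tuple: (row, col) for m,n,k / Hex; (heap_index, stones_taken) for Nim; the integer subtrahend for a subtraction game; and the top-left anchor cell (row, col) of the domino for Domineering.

PV length from [.O./OXX/.XO]: 1 ply

p1 X@[.O./OXX/.XO]: (0,0)[XO./OXX/.XO]-1 (0,2)[.OX/OXX/.XO]+1* (2,0)[.O./OXX/XXO]-1
p2 O@[.OX/OXX/.XO] terminal -1; root [.O./OXX/.XO] d8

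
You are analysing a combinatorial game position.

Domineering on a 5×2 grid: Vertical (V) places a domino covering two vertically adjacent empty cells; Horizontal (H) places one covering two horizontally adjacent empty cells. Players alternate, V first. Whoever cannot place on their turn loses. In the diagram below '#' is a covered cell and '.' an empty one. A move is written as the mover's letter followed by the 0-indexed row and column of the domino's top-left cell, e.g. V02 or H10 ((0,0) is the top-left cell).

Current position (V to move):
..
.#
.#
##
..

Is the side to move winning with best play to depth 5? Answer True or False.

V winning at [../.#/.#/##/..]: False

ply 1, V at ../.#/.#/##/.. | V00=-1→#./##/.#/##/..*; V10=-1→../##/##/##/..
ply 2, H at #./##/.#/##/.. | H40=+1→#./##/.#/##/##*
ply 3: #./##/.#/##/## is terminal -1 (V); from ../.#/.#/##/.. depth 5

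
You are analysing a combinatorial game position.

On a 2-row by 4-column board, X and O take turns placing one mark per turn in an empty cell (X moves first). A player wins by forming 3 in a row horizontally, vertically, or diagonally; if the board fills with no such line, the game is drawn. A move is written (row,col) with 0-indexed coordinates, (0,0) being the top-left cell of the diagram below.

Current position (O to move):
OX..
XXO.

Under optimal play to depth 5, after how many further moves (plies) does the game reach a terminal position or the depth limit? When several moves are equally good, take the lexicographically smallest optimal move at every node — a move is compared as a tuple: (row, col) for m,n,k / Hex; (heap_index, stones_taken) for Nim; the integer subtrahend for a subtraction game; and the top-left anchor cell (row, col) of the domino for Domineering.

ply 1, O at OX../XXO. | (0,2)=+0→OXO./XXO.*; (0,3)=+0→OX.O/XXO.; (1,3)=+0→OX../XXOO
ply 2, X at OXO./XXO. | (0,3)=+0→OXOX/XXO.*; (1,3)=+0→OXO./XXOX
ply 3, O at OXOX/XXO. | (1,3)=+0→OXOX/XXOO*
ply 4: OXOX/XXOO is terminal +0 (X); from OX../XXO. depth 5

PV length from [OX../XXO.]: 3 plies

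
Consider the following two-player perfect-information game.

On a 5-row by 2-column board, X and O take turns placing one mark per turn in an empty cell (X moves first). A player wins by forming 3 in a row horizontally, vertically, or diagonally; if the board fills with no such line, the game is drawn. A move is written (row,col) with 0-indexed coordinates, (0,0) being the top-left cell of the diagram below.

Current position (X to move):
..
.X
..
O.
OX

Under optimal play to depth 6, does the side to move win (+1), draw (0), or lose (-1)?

ply 1, X at ../.X/../O./OX | (0,0)=-1→X./.X/../O./OX; (0,1)=-1→.X/.X/../O./OX; (1,0)=-1→../XX/../O./OX; (2,0)=+0→../.X/X./O./OX*; (2,1)=-1→../.X/.X/O./OX; (3,1)=-1→../.X/../OX/OX
ply 2, O at ../.X/X./O./OX | (0,0)=-1→O./.X/X./O./OX; (0,1)=+0→.O/.X/X./O./OX*; (1,0)=-1→../OX/X./O./OX; (2,1)=+0→../.X/XO/O./OX; (3,1)=+0→../.X/X./OO/OX
ply 3, X at .O/.X/X./O./OX | (0,0)=+0→XO/.X/X./O./OX*; (1,0)=+0→.O/XX/X./O./OX; (2,1)=+0→.O/.X/XX/O./OX; (3,1)=+0→.O/.X/X./OX/OX
ply 4, O at XO/.X/X./O./OX | (1,0)=+0→XO/OX/X./O./OX*; (2,1)=-1→XO/.X/XO/O./OX; (3,1)=-1→XO/.X/X./OO/OX
ply 5, X at XO/OX/X./O./OX | (2,1)=+0→XO/OX/XX/O./OX*; (3,1)=+0→XO/OX/X./OX/OX
ply 6, O at XO/OX/XX/O./OX | (3,1)=+0→XO/OX/XX/OO/OX*
ply 7: XO/OX/XX/OO/OX is terminal +0 (X); from ../.X/../O./OX depth 6

value(../.X/../O./OX, X) = 0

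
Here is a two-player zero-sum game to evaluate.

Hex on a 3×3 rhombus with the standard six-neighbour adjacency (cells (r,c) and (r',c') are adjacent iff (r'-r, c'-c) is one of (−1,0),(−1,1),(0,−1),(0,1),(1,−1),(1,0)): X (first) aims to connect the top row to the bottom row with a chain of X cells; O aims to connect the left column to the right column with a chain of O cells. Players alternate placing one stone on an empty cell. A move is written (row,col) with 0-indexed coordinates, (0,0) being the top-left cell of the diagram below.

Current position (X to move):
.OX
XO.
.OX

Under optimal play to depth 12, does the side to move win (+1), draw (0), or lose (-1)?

value(.OX/XO./.OX, X) = +1

[.OX/XO./.OX] X move#1: (0,0):+1/XOX/XO./.OX*, (1,2):+1/.OX/XOX/.OX, (2,0):+1/.OX/XO./XOX
[XOX/XO./.OX] O move#2: (1,2):-1/XOX/XOO/.OX*, (2,0):-1/XOX/XO./OOX
[XOX/XOO/.OX] X move#3: (2,0):+1/XOX/XOO/XOX*
[XOX/XOO/XOX] end (terminal -1, O#4); searched .OX/XO./.OX to 12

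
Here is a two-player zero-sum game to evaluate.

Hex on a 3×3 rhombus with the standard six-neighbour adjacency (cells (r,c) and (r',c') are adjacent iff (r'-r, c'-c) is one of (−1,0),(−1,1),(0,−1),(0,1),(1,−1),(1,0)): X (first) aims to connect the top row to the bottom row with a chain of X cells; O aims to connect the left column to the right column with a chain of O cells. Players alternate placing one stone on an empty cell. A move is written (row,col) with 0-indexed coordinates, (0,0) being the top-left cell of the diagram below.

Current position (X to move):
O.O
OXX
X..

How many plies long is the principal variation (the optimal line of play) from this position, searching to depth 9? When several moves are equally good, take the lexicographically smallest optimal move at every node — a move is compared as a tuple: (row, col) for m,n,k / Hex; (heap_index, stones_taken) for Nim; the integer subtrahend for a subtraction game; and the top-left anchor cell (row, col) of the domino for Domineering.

[O.O/OXX/X..] X move#1: (0,1):+1/OXO/OXX/X..*, (2,1):-1/O.O/OXX/XX., (2,2):-1/O.O/OXX/X.X
[OXO/OXX/X..] end (terminal -1, O#2); searched O.O/OXX/X.. to 9

PV length from [O.O/OXX/X..]: 1 ply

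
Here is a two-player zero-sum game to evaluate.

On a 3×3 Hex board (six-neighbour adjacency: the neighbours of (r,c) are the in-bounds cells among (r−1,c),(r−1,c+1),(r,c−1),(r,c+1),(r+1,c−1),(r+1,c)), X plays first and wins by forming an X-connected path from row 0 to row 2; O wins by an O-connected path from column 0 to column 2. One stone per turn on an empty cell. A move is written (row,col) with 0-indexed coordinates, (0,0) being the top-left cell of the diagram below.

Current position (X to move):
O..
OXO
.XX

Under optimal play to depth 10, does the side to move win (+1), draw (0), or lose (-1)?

p1 X@[O../OXO/.XX]: (0,1)[OX./OXO/.XX]+1* (0,2)[O.X/OXO/.XX]+1 (2,0)[O../OXO/XXX]+1
p2 O@[OX./OXO/.XX] terminal -1; root [O../OXO/.XX] d10

value(O../OXO/.XX, X) = +1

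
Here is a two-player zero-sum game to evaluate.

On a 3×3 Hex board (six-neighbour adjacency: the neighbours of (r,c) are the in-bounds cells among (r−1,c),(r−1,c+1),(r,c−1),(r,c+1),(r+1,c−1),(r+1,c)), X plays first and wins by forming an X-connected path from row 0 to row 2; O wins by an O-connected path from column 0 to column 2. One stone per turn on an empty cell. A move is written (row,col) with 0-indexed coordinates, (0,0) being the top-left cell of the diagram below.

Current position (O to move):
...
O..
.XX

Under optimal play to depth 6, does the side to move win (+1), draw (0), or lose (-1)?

ply 1, O at .../O../.XX | (0,0)=-1→O../O../.XX; (0,1)=-1→.O./O../.XX; (0,2)=+1→..O/O../.XX*; (1,1)=+1→.../OO./.XX; (1,2)=-1→.../O.O/.XX; (2,0)=-1→.../O../OXX
ply 2, X at ..O/O../.XX | (0,0)=-1→X.O/O../.XX*; (0,1)=-1→.XO/O../.XX; (1,1)=-1→..O/OX./.XX; (1,2)=-1→..O/O.X/.XX; (2,0)=-1→..O/O../XXX
ply 3, O at X.O/O../.XX | (0,1)=+1→XOO/O../.XX*; (1,1)=+1→X.O/OO./.XX; (1,2)=+1→X.O/O.O/.XX; (2,0)=+1→X.O/O../OXX
ply 4: XOO/O../.XX is terminal -1 (X); from .../O../.XX depth 6

value(.../O../.XX, O) = +1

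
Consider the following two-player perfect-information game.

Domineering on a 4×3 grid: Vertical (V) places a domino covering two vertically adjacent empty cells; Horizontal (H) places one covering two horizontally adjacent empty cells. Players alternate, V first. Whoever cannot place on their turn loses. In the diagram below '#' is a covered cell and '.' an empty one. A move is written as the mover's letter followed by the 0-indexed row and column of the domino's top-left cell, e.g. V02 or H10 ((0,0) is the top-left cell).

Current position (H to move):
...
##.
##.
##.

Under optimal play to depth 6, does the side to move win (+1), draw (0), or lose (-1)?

ply 1, H at .../##./##./##. | H00=-1→##./##./##./##.*; H01=-1→.##/##./##./##.
ply 2, V at ##./##./##./##. | V02=+1→###/###/##./##.*; V12=+1→##./###/###/##.; V22=+1→##./##./###/###
ply 3: ###/###/##./##. is terminal -1 (H); from .../##./##./##. depth 6

value(.../##./##./##., H) = -1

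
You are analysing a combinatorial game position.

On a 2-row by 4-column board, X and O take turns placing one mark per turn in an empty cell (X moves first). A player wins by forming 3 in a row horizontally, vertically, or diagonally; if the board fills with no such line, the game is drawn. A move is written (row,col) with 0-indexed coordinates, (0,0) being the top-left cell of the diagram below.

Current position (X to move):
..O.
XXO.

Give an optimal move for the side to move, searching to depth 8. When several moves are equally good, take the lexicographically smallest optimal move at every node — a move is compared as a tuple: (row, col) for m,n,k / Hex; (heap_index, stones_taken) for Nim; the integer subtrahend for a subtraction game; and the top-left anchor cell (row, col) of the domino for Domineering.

[..O./XXO.] X move#1: (0,0):+0/X.O./XXO.*, (0,1):+0/.XO./XXO., (0,3):+0/..OX/XXO., (1,3):-1/..O./XXOX
[X.O./XXO.] O move#2: (0,1):+0/XOO./XXO.*, (0,3):+0/X.OO/XXO., (1,3):+0/X.O./XXOO
[XOO./XXO.] X move#3: (0,3):+0/XOOX/XXO.*, (1,3):-1/XOO./XXOX
[XOOX/XXO.] O move#4: (1,3):+0/XOOX/XXOO*
[XOOX/XXOO] end (terminal +0, X#5); searched ..O./XXO. to 8

X's best at [..O./XXO.]: (0,0)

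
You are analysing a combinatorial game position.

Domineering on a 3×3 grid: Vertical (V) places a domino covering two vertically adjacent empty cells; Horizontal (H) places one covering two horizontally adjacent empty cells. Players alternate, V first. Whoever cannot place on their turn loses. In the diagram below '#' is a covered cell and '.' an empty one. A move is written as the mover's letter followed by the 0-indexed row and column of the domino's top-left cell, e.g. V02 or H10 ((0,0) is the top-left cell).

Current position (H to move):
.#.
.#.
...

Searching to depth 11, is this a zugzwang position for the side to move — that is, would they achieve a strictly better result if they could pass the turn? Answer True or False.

p1 H@[.#./.#./...]: H20[.#./.#./##.]-1* H21[.#./.#./.##]-1
p2 V@[.#./.#./##.]: V00[##./##./##.]+1* V02[.##/.##/##.]+1 V12[.#./.##/###]+1
p3 H@[##./##./##.] terminal -1; root [.#./.#./...] d11
if H skipped the turn, V would face:
~ p1 V@[.#./.#./...]: V00[##./##./...]+1* V02[.##/.##/...]+1 V10[.#./##./#..]+1 V12[.#./.##/..#]+1
~ p2 H@[##./##./...]: H20[##./##./##.]-1* H21[##./##./.##]-1
~ p3 V@[##./##./##.]: V02[###/###/##.]+1* V12[##./###/###]+1
~ p4 H@[###/###/##.] terminal -1; root [.#./.#./...] d11
compare (H): move=-1 vs pass=-1

zugzwang(.#./.#./..., H) = False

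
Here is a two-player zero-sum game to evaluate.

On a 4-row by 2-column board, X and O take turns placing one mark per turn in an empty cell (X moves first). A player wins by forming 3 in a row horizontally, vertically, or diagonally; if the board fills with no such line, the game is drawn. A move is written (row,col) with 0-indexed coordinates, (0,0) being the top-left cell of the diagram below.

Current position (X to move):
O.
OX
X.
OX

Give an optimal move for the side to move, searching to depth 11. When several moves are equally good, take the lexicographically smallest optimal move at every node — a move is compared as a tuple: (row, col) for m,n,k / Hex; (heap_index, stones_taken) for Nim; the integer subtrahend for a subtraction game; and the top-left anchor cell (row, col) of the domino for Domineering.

X's best at [O./OX/X./OX]: (2,1)

p1 X@[O./OX/X./OX]: (0,1)[OX/OX/X./OX]+0 (2,1)[O./OX/XX/OX]+1*
p2 O@[O./OX/XX/OX] terminal -1; root [O./OX/X./OX] d11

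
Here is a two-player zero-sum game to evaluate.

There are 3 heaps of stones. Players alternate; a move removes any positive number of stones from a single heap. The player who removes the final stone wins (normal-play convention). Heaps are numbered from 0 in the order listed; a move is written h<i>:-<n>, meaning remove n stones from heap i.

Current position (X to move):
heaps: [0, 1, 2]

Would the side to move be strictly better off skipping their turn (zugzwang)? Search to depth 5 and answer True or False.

zugzwang((0,1,2), X) = False

p1 X@[(0,1,2)]: h1:-1[(0,0,2)]-1 h2:-1[(0,1,1)]+1* h2:-2[(0,1,0)]-1
p2 O@[(0,1,1)]: h1:-1[(0,0,1)]-1* h2:-1[(0,1,0)]-1
p3 X@[(0,0,1)]: h2:-1[(0,0,0)]+1*
p4 O@[(0,0,0)] terminal -1; root [(0,1,2)] d5
suppose X passes — search the same position with O to move:
pass> p1 O@[(0,1,2)]: h1:-1[(0,0,2)]-1 h2:-1[(0,1,1)]+1* h2:-2[(0,1,0)]-1
pass> p2 X@[(0,1,1)]: h1:-1[(0,0,1)]-1* h2:-1[(0,1,0)]-1
pass> p3 O@[(0,0,1)]: h2:-1[(0,0,0)]+1*
pass> p4 X@[(0,0,0)] terminal -1; root [(0,1,2)] d5
for X: play +1, pass -1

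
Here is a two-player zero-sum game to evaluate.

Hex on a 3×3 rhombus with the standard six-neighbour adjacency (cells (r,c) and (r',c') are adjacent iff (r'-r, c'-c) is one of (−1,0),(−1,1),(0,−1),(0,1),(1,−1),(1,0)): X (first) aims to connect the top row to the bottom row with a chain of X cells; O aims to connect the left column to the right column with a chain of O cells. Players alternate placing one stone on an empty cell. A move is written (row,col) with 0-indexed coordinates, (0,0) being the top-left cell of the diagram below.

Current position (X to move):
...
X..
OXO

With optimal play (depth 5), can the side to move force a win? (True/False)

p1 X@[.../X../OXO]: (0,0)[X../X../OXO]-1 (0,1)[.X./X../OXO]-1 (0,2)[..X/X../OXO]+1* (1,1)[.../XX./OXO]+1 (1,2)[.../X.X/OXO]+1
p2 O@[..X/X../OXO]: (0,0)[O.X/X../OXO]-1* (0,1)[.OX/X../OXO]-1 (1,1)[..X/XO./OXO]-1 (1,2)[..X/X.O/OXO]-1
p3 X@[O.X/X../OXO]: (0,1)[OXX/X../OXO]+1* (1,1)[O.X/XX./OXO]+1 (1,2)[O.X/X.X/OXO]+1
p4 O@[OXX/X../OXO]: (1,1)[OXX/XO./OXO]-1* (1,2)[OXX/X.O/OXO]-1
p5 X@[OXX/XO./OXO]: (1,2)[OXX/XOX/OXO]+1*
p6 O@[OXX/XOX/OXO] terminal -1; root [.../X../OXO] d5

X winning at [.../X../OXO]: True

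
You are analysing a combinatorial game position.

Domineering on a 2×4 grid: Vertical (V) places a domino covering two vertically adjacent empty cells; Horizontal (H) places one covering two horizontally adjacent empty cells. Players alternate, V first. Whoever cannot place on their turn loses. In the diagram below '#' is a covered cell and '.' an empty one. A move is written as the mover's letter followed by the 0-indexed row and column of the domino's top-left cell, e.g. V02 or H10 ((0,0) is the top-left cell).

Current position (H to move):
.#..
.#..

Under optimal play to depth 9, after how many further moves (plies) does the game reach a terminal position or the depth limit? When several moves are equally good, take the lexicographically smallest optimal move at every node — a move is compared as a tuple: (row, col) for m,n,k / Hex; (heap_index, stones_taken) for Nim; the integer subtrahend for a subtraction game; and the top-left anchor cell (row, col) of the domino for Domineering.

PV length from [.#../.#..]: 3 plies

ply 1, H at .#../.#.. | H02=+1→.###/.#..*; H12=+1→.#../.###
ply 2, V at .###/.#.. | V00=-1→####/##..*
ply 3, H at ####/##.. | H12=+1→####/####*
ply 4: ####/#### is terminal -1 (V); from .#../.#.. depth 9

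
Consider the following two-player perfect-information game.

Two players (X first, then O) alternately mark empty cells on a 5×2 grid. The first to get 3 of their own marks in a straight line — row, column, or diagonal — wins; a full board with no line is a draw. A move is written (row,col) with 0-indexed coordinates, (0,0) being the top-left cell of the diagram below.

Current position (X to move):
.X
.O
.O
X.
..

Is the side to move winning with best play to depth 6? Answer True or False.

ply 1, X at .X/.O/.O/X./.. | (0,0)=-1→XX/.O/.O/X./..; (1,0)=-1→.X/XO/.O/X./..; (2,0)=-1→.X/.O/XO/X./..; (3,1)=+0→.X/.O/.O/XX/..*; (4,0)=-1→.X/.O/.O/X./X.; (4,1)=-1→.X/.O/.O/X./.X
ply 2, O at .X/.O/.O/XX/.. | (0,0)=-1→OX/.O/.O/XX/..; (1,0)=+0→.X/OO/.O/XX/..*; (2,0)=+0→.X/.O/OO/XX/..; (4,0)=+0→.X/.O/.O/XX/O.; (4,1)=-1→.X/.O/.O/XX/.O
ply 3, X at .X/OO/.O/XX/.. | (0,0)=+0→XX/OO/.O/XX/..*; (2,0)=+0→.X/OO/XO/XX/..; (4,0)=+0→.X/OO/.O/XX/X.; (4,1)=+0→.X/OO/.O/XX/.X
ply 4, O at XX/OO/.O/XX/.. | (2,0)=+0→XX/OO/OO/XX/..*; (4,0)=+0→XX/OO/.O/XX/O.; (4,1)=+0→XX/OO/.O/XX/.O
ply 5, X at XX/OO/OO/XX/.. | (4,0)=+0→XX/OO/OO/XX/X.*; (4,1)=+0→XX/OO/OO/XX/.X
ply 6, O at XX/OO/OO/XX/X. | (4,1)=+0→XX/OO/OO/XX/XO*
ply 7: XX/OO/OO/XX/XO is terminal +0 (X); from .X/.O/.O/X./.. depth 6

X winning at [.X/.O/.O/X./..]: False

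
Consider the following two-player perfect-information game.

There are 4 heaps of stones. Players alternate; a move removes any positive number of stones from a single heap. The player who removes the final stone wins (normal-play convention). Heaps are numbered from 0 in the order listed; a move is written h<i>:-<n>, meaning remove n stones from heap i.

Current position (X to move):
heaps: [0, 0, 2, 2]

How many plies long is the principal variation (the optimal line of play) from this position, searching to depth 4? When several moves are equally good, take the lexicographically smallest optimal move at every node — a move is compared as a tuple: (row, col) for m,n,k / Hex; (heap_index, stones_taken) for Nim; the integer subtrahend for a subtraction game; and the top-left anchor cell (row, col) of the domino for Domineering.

PV length from [(0,0,2,2)]: 4 plies

ply 1, X at (0,0,2,2) | h2:-1=-1→(0,0,1,2)*; h2:-2=-1→(0,0,0,2); h3:-1=-1→(0,0,2,1); h3:-2=-1→(0,0,2,0)
ply 2, O at (0,0,1,2) | h2:-1=-1→(0,0,0,2); h3:-1=+1→(0,0,1,1)*; h3:-2=-1→(0,0,1,0)
ply 3, X at (0,0,1,1) | h2:-1=-1→(0,0,0,1)*; h3:-1=-1→(0,0,1,0)
ply 4, O at (0,0,0,1) | h3:-1=+1→(0,0,0,0)*
ply 5: (0,0,0,0) is terminal -1 (X); from (0,0,2,2) depth 4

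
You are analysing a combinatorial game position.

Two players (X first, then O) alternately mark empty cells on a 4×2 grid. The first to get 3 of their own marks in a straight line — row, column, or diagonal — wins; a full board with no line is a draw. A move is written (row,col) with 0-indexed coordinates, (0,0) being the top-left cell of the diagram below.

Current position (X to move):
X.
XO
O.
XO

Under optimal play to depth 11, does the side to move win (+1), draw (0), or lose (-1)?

[X./XO/O./XO] X move#1: (0,1):-1/XX/XO/O./XO, (2,1):+0/X./XO/OX/XO*
[X./XO/OX/XO] O move#2: (0,1):+0/XO/XO/OX/XO*
[XO/XO/OX/XO] end (terminal +0, X#3); searched X./XO/O./XO to 11

value(X./XO/O./XO, X) = 0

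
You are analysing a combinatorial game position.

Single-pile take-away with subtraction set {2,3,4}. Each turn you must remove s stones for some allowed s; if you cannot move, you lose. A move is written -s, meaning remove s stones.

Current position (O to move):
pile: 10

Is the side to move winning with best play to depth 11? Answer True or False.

ply 1, O at 10 | -2=-1→8; -3=+1→7*; -4=+1→6
ply 2, X at 7 | -2=-1→5*; -3=-1→4; -4=-1→3
ply 3, O at 5 | -2=-1→3; -3=-1→2; -4=+1→1*
ply 4: 1 is terminal -1 (X); from 10 depth 11

O winning at [10]: True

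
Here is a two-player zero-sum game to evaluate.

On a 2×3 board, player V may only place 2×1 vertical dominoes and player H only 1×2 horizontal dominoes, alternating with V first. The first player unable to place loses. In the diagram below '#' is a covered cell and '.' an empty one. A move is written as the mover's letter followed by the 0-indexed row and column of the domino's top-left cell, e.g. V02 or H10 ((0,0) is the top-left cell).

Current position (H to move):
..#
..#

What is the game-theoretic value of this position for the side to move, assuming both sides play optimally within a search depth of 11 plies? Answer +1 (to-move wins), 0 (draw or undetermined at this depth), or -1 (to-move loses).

[..#/..#] H move#1: H00:+1/###/..#*, H10:+1/..#/###
[###/..#] end (terminal -1, V#2); searched ..#/..# to 11

value(..#/..#, H) = +1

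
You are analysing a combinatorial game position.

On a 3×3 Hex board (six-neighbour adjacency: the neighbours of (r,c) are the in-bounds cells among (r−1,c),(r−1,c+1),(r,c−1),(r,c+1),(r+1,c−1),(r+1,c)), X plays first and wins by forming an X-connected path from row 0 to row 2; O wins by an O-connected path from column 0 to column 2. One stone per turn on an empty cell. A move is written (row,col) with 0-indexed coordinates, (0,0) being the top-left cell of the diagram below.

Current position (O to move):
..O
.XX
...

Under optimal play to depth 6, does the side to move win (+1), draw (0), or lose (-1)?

value(..O/.XX/..., O) = +1

p1 O@[..O/.XX/...]: (0,0)[O.O/.XX/...]-1 (0,1)[.OO/.XX/...]+1* (1,0)[..O/OXX/...]-1 (2,0)[..O/.XX/O..]-1 (2,1)[..O/.XX/.O.]-1 (2,2)[..O/.XX/..O]-1
p2 X@[.OO/.XX/...]: (0,0)[XOO/.XX/...]-1* (1,0)[.OO/XXX/...]-1 (2,0)[.OO/.XX/X..]-1 (2,1)[.OO/.XX/.X.]-1 (2,2)[.OO/.XX/..X]-1
p3 O@[XOO/.XX/...]: (1,0)[XOO/OXX/...]+1* (2,0)[XOO/.XX/O..]-1 (2,1)[XOO/.XX/.O.]-1 (2,2)[XOO/.XX/..O]-1
p4 X@[XOO/OXX/...] terminal -1; root [..O/.XX/...] d6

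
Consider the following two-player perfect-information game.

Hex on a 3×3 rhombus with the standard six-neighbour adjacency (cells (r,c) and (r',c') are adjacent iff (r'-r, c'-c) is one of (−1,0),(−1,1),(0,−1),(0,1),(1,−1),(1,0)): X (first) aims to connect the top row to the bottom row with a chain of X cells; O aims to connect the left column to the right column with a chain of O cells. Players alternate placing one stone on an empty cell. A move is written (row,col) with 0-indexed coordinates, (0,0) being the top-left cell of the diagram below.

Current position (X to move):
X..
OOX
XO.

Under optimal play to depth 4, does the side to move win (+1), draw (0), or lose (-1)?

ply 1, X at X../OOX/XO. | (0,1)=-1→XX./OOX/XO.*; (0,2)=-1→X.X/OOX/XO.; (2,2)=-1→X../OOX/XOX
ply 2, O at XX./OOX/XO. | (0,2)=+1→XXO/OOX/XO.*; (2,2)=+1→XX./OOX/XOO
ply 3: XXO/OOX/XO. is terminal -1 (X); from X../OOX/XO. depth 4

value(X../OOX/XO., X) = -1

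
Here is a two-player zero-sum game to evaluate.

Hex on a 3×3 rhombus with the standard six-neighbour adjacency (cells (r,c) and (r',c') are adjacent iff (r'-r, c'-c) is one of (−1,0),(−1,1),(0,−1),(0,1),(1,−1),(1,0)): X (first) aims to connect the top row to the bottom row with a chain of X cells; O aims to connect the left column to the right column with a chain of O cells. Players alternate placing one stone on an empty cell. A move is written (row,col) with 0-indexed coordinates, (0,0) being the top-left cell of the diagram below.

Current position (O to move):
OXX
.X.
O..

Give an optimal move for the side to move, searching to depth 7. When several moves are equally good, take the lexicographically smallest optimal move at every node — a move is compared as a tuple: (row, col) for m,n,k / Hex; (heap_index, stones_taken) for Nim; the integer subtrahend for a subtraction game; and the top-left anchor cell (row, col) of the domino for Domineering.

O's best at [OXX/.X./O..]: (2,1)

p1 O@[OXX/.X./O..]: (1,0)[OXX/OX./O..]-1 (1,2)[OXX/.XO/O..]-1 (2,1)[OXX/.X./OO.]+1* (2,2)[OXX/.X./O.O]-1
p2 X@[OXX/.X./OO.]: (1,0)[OXX/XX./OO.]-1* (1,2)[OXX/.XX/OO.]-1 (2,2)[OXX/.X./OOX]-1
p3 O@[OXX/XX./OO.]: (1,2)[OXX/XXO/OO.]+1* (2,2)[OXX/XX./OOO]+1
p4 X@[OXX/XXO/OO.] terminal -1; root [OXX/.X./O..] d7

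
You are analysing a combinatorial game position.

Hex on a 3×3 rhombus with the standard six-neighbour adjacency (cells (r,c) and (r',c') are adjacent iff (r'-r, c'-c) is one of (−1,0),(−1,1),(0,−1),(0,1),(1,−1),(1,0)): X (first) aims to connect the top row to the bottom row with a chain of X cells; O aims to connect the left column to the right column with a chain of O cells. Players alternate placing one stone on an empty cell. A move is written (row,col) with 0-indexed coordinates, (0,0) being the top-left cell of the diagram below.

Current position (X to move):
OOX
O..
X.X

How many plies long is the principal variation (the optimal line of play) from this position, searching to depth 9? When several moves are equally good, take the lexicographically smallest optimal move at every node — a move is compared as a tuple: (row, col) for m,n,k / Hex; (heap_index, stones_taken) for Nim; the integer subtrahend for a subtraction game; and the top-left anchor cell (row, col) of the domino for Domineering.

PV length from [OOX/O../X.X]: 1 ply

[OOX/O../X.X] X move#1: (1,1):+1/OOX/OX./X.X*, (1,2):+1/OOX/O.X/X.X, (2,1):+1/OOX/O../XXX
[OOX/OX./X.X] end (terminal -1, O#2); searched OOX/O../X.X to 9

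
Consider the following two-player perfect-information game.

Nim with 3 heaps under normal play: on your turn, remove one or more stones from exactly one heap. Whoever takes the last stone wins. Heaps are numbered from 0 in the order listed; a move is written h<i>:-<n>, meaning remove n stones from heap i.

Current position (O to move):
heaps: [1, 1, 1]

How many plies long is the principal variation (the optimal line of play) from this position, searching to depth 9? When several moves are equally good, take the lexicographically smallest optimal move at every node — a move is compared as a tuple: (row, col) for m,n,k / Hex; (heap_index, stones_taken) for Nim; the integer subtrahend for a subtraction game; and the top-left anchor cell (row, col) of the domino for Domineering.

ply 1, O at (1,1,1) | h0:-1=+1→(0,1,1)*; h1:-1=+1→(1,0,1); h2:-1=+1→(1,1,0)
ply 2, X at (0,1,1) | h1:-1=-1→(0,0,1)*; h2:-1=-1→(0,1,0)
ply 3, O at (0,0,1) | h2:-1=+1→(0,0,0)*
ply 4: (0,0,0) is terminal -1 (X); from (1,1,1) depth 9

PV length from [(1,1,1)]: 3 plies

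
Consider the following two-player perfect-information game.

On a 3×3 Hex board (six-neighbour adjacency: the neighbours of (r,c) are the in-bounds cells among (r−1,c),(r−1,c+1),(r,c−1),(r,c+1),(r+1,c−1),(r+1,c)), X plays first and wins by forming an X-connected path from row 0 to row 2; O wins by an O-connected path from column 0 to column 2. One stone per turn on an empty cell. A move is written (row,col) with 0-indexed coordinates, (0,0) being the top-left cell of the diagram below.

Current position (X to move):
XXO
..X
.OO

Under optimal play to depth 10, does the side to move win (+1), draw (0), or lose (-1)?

ply 1, X at XXO/..X/.OO | (1,0)=-1→XXO/X.X/.OO; (1,1)=-1→XXO/.XX/.OO; (2,0)=+1→XXO/..X/XOO*
ply 2, O at XXO/..X/XOO | (1,0)=-1→XXO/O.X/XOO*; (1,1)=-1→XXO/.OX/XOO
ply 3, X at XXO/O.X/XOO | (1,1)=+1→XXO/OXX/XOO*
ply 4: XXO/OXX/XOO is terminal -1 (O); from XXO/..X/.OO depth 10

value(XXO/..X/.OO, X) = +1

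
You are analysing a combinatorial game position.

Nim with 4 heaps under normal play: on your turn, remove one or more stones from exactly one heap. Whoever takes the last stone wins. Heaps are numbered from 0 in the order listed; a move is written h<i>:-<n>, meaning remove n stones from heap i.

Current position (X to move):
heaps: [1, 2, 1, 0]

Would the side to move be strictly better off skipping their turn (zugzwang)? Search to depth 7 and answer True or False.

[(1,2,1,0)] X move#1: h0:-1:-1/(0,2,1,0), h1:-1:-1/(1,1,1,0), h1:-2:+1/(1,0,1,0)*, h2:-1:-1/(1,2,0,0)
[(1,0,1,0)] O move#2: h0:-1:-1/(0,0,1,0)*, h2:-1:-1/(1,0,0,0)
[(0,0,1,0)] X move#3: h2:-1:+1/(0,0,0,0)*
[(0,0,0,0)] end (terminal -1, O#4); searched (1,2,1,0) to 7
suppose X passes — search the same position with O to move:
pass> [(1,2,1,0)] O move#1: h0:-1:-1/(0,2,1,0), h1:-1:-1/(1,1,1,0), h1:-2:+1/(1,0,1,0)*, h2:-1:-1/(1,2,0,0)
pass> [(1,0,1,0)] X move#2: h0:-1:-1/(0,0,1,0)*, h2:-1:-1/(1,0,0,0)
pass> [(0,0,1,0)] O move#3: h2:-1:+1/(0,0,0,0)*
pass> [(0,0,0,0)] end (terminal -1, X#4); searched (1,2,1,0) to 7
for X: play +1, pass -1

zugzwang((1,2,1,0), X) = False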